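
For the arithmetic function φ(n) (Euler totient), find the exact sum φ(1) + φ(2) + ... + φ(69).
Σ_{n ≤ 69} φ(n) = 1470

Compute φ(n) for each 1 ≤ n ≤ 69: φ(1) = 1, φ(2) = 1, φ(3) = 2, φ(4) = 2, φ(5) = 4, φ(6) = 2, φ(7) = 6, φ(8) = 4, φ(9) = 6, φ(10) = 4, φ(11) = 10, φ(12) = 4, φ(13) = 12, φ(14) = 6, φ(15) = 8, φ(16) = 8, φ(17) = 16, φ(18) = 6, φ(19) = 18, φ(20) = 8, φ(21) = 12, φ(22) = 10, φ(23) = 22, φ(24) = 8, φ(25) = 20, φ(26) = 12, φ(27) = 18, φ(28) = 12, φ(29) = 28, φ(30) = 8, φ(31) = 30, φ(32) = 16, φ(33) = 20, φ(34) = 16, φ(35) = 24, φ(36) = 12, φ(37) = 36, φ(38) = 18, φ(39) = 24, φ(40) = 16, φ(41) = 40, φ(42) = 12, φ(43) = 42, φ(44) = 20, φ(45) = 24, φ(46) = 22, φ(47) = 46, φ(48) = 16, φ(49) = 42, φ(50) = 20, φ(51) = 32, φ(52) = 24, φ(53) = 52, φ(54) = 18, φ(55) = 40, φ(56) = 24, φ(57) = 36, φ(58) = 28, φ(59) = 58, φ(60) = 16, φ(61) = 60, φ(62) = 30, φ(63) = 36, φ(64) = 32, φ(65) = 48, φ(66) = 20, φ(67) = 66, φ(68) = 32, φ(69) = 44. Summing all 69 values: 1470. (Average order: Σ_{n ≤ x} φ(n) ~ (3/π²) x². For x = 69, (3/π²)·69² ≈ 1447.17.)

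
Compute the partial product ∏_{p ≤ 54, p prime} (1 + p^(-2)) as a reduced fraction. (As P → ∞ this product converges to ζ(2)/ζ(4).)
∏ = 5396954168104720000000000/3563579332076505044832837

The primes p ≤ 54 are [2, 3, 5, 7, 11, 13, 17, 19, 23, 29, 31, 37, 41, 43, 47, 53]. For each, (1 + 1/p^2) = (p^2 + 1)/p^2. Multiplying these fractions over p ∈ [2, 3, 5, 7, 11, 13, 17, 19, 23, 29, 31, 37, 41, 43, 47, 53] gives 5396954168104720000000000/3563579332076505044832837. (In the limit P → ∞ this tends to ζ(2)/ζ(4).)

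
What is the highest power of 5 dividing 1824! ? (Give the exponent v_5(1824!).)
v_5(1824!) = 452

Legendre's formula: v_p(n!) = Σ_{k ≥ 1} ⌊n / p^k⌋. For p = 5, n = 1824, the terms are:
  ⌊1824/5^1⌋ = ⌊1824/5⌋ = 364
  ⌊1824/5^2⌋ = ⌊1824/25⌋ = 72
  ⌊1824/5^3⌋ = ⌊1824/125⌋ = 14
  ⌊1824/5^4⌋ = ⌊1824/625⌋ = 2
(the next term ⌊1824/5^5⌋ = 0, terminating the sum). Summing: v_5(1824!) = 364 + 72 + 14 + 2 = 452.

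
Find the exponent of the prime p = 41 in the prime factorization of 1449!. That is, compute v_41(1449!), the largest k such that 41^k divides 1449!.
v_41(1449!) = 35

Legendre's formula: v_p(n!) = Σ_{k ≥ 1} ⌊n / p^k⌋. For p = 41, n = 1449, the terms are:
  ⌊1449/41^1⌋ = ⌊1449/41⌋ = 35
(the next term ⌊1449/41^2⌋ = 0, terminating the sum). Summing: v_41(1449!) = 35 = 35.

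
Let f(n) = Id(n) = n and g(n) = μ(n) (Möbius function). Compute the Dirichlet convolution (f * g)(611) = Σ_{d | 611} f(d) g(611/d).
(Id * μ)(611) = 552

Divisors of 611: [1, 13, 47, 611]. For each d | 611:
  d = 1: Id(1) · μ(611/1) = 1 · 1 = 1
  d = 13: Id(13) · μ(611/13) = 13 · -1 = -13
  d = 47: Id(47) · μ(611/47) = 47 · -1 = -47
  d = 611: Id(611) · μ(611/611) = 611 · 1 = 611
Summing: (Id * μ)(611) = 1 + -13 + -47 + 611 = 552.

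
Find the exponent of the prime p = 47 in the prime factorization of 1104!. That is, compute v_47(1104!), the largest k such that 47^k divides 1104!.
v_47(1104!) = 23

Legendre's formula: v_p(n!) = Σ_{k ≥ 1} ⌊n / p^k⌋. For p = 47, n = 1104, the terms are:
  ⌊1104/47^1⌋ = ⌊1104/47⌋ = 23
(the next term ⌊1104/47^2⌋ = 0, terminating the sum). Summing: v_47(1104!) = 23 = 23.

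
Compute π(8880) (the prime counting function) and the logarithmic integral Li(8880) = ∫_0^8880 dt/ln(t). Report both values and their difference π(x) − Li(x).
π(8880) = 1106;  Li(8880) ≈ 1123.76;  π(x) − Li(x) ≈ -17.76.

Direct count of primes ≤ 8880 gives π(8880) = 1106. Numerical evaluation of the logarithmic integral gives Li(8880) ≈ 1123.76. The difference π(x) − Li(x) ≈ -17.76 is typically negative for small/moderate x (Li(x) overestimates), though Littlewood's theorem shows this sign changes infinitely often.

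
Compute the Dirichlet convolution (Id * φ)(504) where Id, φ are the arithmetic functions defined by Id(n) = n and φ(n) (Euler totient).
(Id * φ)(504) = 5460

Divisors of 504: [1, 2, 3, 4, 6, 7, 8, 9, 12, 14, 18, 21, 24, 28, 36, 42, 56, 63, 72, 84, 126, 168, 252, 504]. For each d | 504:
  d = 1: Id(1) · φ(504/1) = 1 · 144 = 144
  d = 2: Id(2) · φ(504/2) = 2 · 72 = 144
  d = 3: Id(3) · φ(504/3) = 3 · 48 = 144
  d = 4: Id(4) · φ(504/4) = 4 · 36 = 144
  d = 6: Id(6) · φ(504/6) = 6 · 24 = 144
  d = 7: Id(7) · φ(504/7) = 7 · 24 = 168
  d = 8: Id(8) · φ(504/8) = 8 · 36 = 288
  d = 9: Id(9) · φ(504/9) = 9 · 24 = 216
  d = 12: Id(12) · φ(504/12) = 12 · 12 = 144
  d = 14: Id(14) · φ(504/14) = 14 · 12 = 168
  d = 18: Id(18) · φ(504/18) = 18 · 12 = 216
  d = 21: Id(21) · φ(504/21) = 21 · 8 = 168
  d = 24: Id(24) · φ(504/24) = 24 · 12 = 288
  d = 28: Id(28) · φ(504/28) = 28 · 6 = 168
  d = 36: Id(36) · φ(504/36) = 36 · 6 = 216
  d = 42: Id(42) · φ(504/42) = 42 · 4 = 168
  d = 56: Id(56) · φ(504/56) = 56 · 6 = 336
  d = 63: Id(63) · φ(504/63) = 63 · 4 = 252
  d = 72: Id(72) · φ(504/72) = 72 · 6 = 432
  d = 84: Id(84) · φ(504/84) = 84 · 2 = 168
  d = 126: Id(126) · φ(504/126) = 126 · 2 = 252
  d = 168: Id(168) · φ(504/168) = 168 · 2 = 336
  d = 252: Id(252) · φ(504/252) = 252 · 1 = 252
  d = 504: Id(504) · φ(504/504) = 504 · 1 = 504
Summing: (Id * φ)(504) = 144 + 144 + 144 + 144 + 144 + 168 + 288 + 216 + 144 + 168 + 216 + 168 + 288 + 168 + 216 + 168 + 336 + 252 + 432 + 168 + 252 + 336 + 252 + 504 = 5460.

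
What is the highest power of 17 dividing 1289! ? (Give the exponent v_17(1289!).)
v_17(1289!) = 79

Legendre's formula: v_p(n!) = Σ_{k ≥ 1} ⌊n / p^k⌋. For p = 17, n = 1289, the terms are:
  ⌊1289/17^1⌋ = ⌊1289/17⌋ = 75
  ⌊1289/17^2⌋ = ⌊1289/289⌋ = 4
(the next term ⌊1289/17^3⌋ = 0, terminating the sum). Summing: v_17(1289!) = 75 + 4 = 79.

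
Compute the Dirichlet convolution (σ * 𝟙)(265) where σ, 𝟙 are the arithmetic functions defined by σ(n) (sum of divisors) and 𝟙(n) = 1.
(σ * 𝟙)(265) = 385

Divisors of 265: [1, 5, 53, 265]. For each d | 265:
  d = 1: σ(1) · 𝟙(265/1) = 1 · 1 = 1
  d = 5: σ(5) · 𝟙(265/5) = 6 · 1 = 6
  d = 53: σ(53) · 𝟙(265/53) = 54 · 1 = 54
  d = 265: σ(265) · 𝟙(265/265) = 324 · 1 = 324
Summing: (σ * 𝟙)(265) = 1 + 6 + 54 + 324 = 385.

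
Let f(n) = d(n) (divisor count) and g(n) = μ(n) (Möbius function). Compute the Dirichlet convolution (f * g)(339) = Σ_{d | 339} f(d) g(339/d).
(d * μ)(339) = 1

Divisors of 339: [1, 3, 113, 339]. For each d | 339:
  d = 1: d(1) · μ(339/1) = 1 · 1 = 1
  d = 3: d(3) · μ(339/3) = 2 · -1 = -2
  d = 113: d(113) · μ(339/113) = 2 · -1 = -2
  d = 339: d(339) · μ(339/339) = 4 · 1 = 4
Summing: (d * μ)(339) = 1 + -2 + -2 + 4 = 1.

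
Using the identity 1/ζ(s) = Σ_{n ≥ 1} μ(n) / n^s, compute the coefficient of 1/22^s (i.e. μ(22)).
μ(22) = 1

Factor n = 22 = 2 · 11. μ(n) = 0 if any exponent ≥ 2 (not squarefree); otherwise μ(n) = (−1)^{ω(n)} where ω(n) is the number of distinct prime factors. Applying: μ(22) = 1.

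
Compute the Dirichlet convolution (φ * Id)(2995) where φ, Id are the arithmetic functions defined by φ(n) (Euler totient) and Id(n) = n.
(φ * Id)(2995) = 10773

Divisors of 2995: [1, 5, 599, 2995]. For each d | 2995:
  d = 1: φ(1) · Id(2995/1) = 1 · 2995 = 2995
  d = 5: φ(5) · Id(2995/5) = 4 · 599 = 2396
  d = 599: φ(599) · Id(2995/599) = 598 · 5 = 2990
  d = 2995: φ(2995) · Id(2995/2995) = 2392 · 1 = 2392
Summing: (φ * Id)(2995) = 2995 + 2396 + 2990 + 2392 = 10773.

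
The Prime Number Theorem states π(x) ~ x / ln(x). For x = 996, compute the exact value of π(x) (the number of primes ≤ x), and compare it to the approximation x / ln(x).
π(996) = 167;  x/ln(x) ≈ 144.27;  relative error ≈ 13.61%.

Directly count primes up to 996: π(996) = 167. The PNT approximation gives 996/ln(996) ≈ 996/6.90375 ≈ 144.27. Relative error (π(x) − x/ln(x)) / π(x) ≈ 13.61%; the approximation is known to undercount slightly (Li(x) is a better estimate).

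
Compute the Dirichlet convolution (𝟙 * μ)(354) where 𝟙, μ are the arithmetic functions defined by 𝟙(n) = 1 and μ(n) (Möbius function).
(𝟙 * μ)(354) = 0

Divisors of 354: [1, 2, 3, 6, 59, 118, 177, 354]. For each d | 354:
  d = 1: 𝟙(1) · μ(354/1) = 1 · -1 = -1
  d = 2: 𝟙(2) · μ(354/2) = 1 · 1 = 1
  d = 3: 𝟙(3) · μ(354/3) = 1 · 1 = 1
  d = 6: 𝟙(6) · μ(354/6) = 1 · -1 = -1
  d = 59: 𝟙(59) · μ(354/59) = 1 · 1 = 1
  d = 118: 𝟙(118) · μ(354/118) = 1 · -1 = -1
  d = 177: 𝟙(177) · μ(354/177) = 1 · -1 = -1
  d = 354: 𝟙(354) · μ(354/354) = 1 · 1 = 1
Summing: (𝟙 * μ)(354) = -1 + 1 + 1 + -1 + 1 + -1 + -1 + 1 = 0.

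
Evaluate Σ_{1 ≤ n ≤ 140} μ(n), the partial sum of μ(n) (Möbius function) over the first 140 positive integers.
Σ_{n ≤ 140} μ(n) = -4

Compute μ(n) for each 1 ≤ n ≤ 140: μ(1) = 1, μ(2) = -1, μ(3) = -1, μ(4) = 0, μ(5) = -1, μ(6) = 1, μ(7) = -1, μ(8) = 0, μ(9) = 0, μ(10) = 1, μ(11) = -1, μ(12) = 0, μ(13) = -1, μ(14) = 1, μ(15) = 1, μ(16) = 0, μ(17) = -1, μ(18) = 0, μ(19) = -1, μ(20) = 0, μ(21) = 1, μ(22) = 1, μ(23) = -1, μ(24) = 0, μ(25) = 0, μ(26) = 1, μ(27) = 0, μ(28) = 0, μ(29) = -1, μ(30) = -1, μ(31) = -1, μ(32) = 0, μ(33) = 1, μ(34) = 1, μ(35) = 1, μ(36) = 0, μ(37) = -1, μ(38) = 1, μ(39) = 1, μ(40) = 0, μ(41) = -1, μ(42) = -1, μ(43) = -1, μ(44) = 0, μ(45) = 0, μ(46) = 1, μ(47) = -1, μ(48) = 0, μ(49) = 0, μ(50) = 0, μ(51) = 1, μ(52) = 0, μ(53) = -1, μ(54) = 0, μ(55) = 1, μ(56) = 0, μ(57) = 1, μ(58) = 1, μ(59) = -1, μ(60) = 0, μ(61) = -1, μ(62) = 1, μ(63) = 0, μ(64) = 0, μ(65) = 1, μ(66) = -1, μ(67) = -1, μ(68) = 0, μ(69) = 1, μ(70) = -1, μ(71) = -1, μ(72) = 0, μ(73) = -1, μ(74) = 1, μ(75) = 0, μ(76) = 0, μ(77) = 1, μ(78) = -1, μ(79) = -1, μ(80) = 0, μ(81) = 0, μ(82) = 1, μ(83) = -1, μ(84) = 0, μ(85) = 1, μ(86) = 1, μ(87) = 1, μ(88) = 0, μ(89) = -1, μ(90) = 0, μ(91) = 1, μ(92) = 0, μ(93) = 1, μ(94) = 1, μ(95) = 1, μ(96) = 0, μ(97) = -1, μ(98) = 0, μ(99) = 0, μ(100) = 0, μ(101) = -1, μ(102) = -1, μ(103) = -1, μ(104) = 0, μ(105) = -1, μ(106) = 1, μ(107) = -1, μ(108) = 0, μ(109) = -1, μ(110) = -1, μ(111) = 1, μ(112) = 0, μ(113) = -1, μ(114) = -1, μ(115) = 1, μ(116) = 0, μ(117) = 0, μ(118) = 1, μ(119) = 1, μ(120) = 0, μ(121) = 0, μ(122) = 1, μ(123) = 1, μ(124) = 0, μ(125) = 0, μ(126) = 0, μ(127) = -1, μ(128) = 0, μ(129) = 1, μ(130) = -1, μ(131) = -1, μ(132) = 0, μ(133) = 1, μ(134) = 1, μ(135) = 0, μ(136) = 0, μ(137) = -1, μ(138) = -1, μ(139) = -1, μ(140) = 0. Summing all 140 values: -4. (Mertens function M(x) = Σ_{n ≤ x} μ(n); on average M(x) should be small (PNT ⟺ M(x) = o(x)).)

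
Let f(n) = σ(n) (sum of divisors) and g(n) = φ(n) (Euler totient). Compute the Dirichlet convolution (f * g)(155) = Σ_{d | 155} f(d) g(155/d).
(σ * φ)(155) = 620

Divisors of 155: [1, 5, 31, 155]. For each d | 155:
  d = 1: σ(1) · φ(155/1) = 1 · 120 = 120
  d = 5: σ(5) · φ(155/5) = 6 · 30 = 180
  d = 31: σ(31) · φ(155/31) = 32 · 4 = 128
  d = 155: σ(155) · φ(155/155) = 192 · 1 = 192
Summing: (σ * φ)(155) = 120 + 180 + 128 + 192 = 620.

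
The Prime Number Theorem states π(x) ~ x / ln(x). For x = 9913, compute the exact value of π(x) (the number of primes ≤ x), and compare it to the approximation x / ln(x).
π(9913) = 1222;  x/ln(x) ≈ 1077.31;  relative error ≈ 11.84%.

Directly count primes up to 9913: π(9913) = 1222. The PNT approximation gives 9913/ln(9913) ≈ 9913/9.20160 ≈ 1077.31. Relative error (π(x) − x/ln(x)) / π(x) ≈ 11.84%; the approximation is known to undercount slightly (Li(x) is a better estimate).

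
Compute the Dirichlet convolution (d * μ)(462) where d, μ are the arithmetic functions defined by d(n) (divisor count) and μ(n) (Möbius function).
(d * μ)(462) = 1

Divisors of 462: [1, 2, 3, 6, 7, 11, 14, 21, 22, 33, 42, 66, 77, 154, 231, 462]. For each d | 462:
  d = 1: d(1) · μ(462/1) = 1 · 1 = 1
  d = 2: d(2) · μ(462/2) = 2 · -1 = -2
  d = 3: d(3) · μ(462/3) = 2 · -1 = -2
  d = 6: d(6) · μ(462/6) = 4 · 1 = 4
  d = 7: d(7) · μ(462/7) = 2 · -1 = -2
  d = 11: d(11) · μ(462/11) = 2 · -1 = -2
  d = 14: d(14) · μ(462/14) = 4 · 1 = 4
  d = 21: d(21) · μ(462/21) = 4 · 1 = 4
  d = 22: d(22) · μ(462/22) = 4 · 1 = 4
  d = 33: d(33) · μ(462/33) = 4 · 1 = 4
  d = 42: d(42) · μ(462/42) = 8 · -1 = -8
  d = 66: d(66) · μ(462/66) = 8 · -1 = -8
  d = 77: d(77) · μ(462/77) = 4 · 1 = 4
  d = 154: d(154) · μ(462/154) = 8 · -1 = -8
  d = 231: d(231) · μ(462/231) = 8 · -1 = -8
  d = 462: d(462) · μ(462/462) = 16 · 1 = 16
Summing: (d * μ)(462) = 1 + -2 + -2 + 4 + -2 + -2 + 4 + 4 + 4 + 4 + -8 + -8 + 4 + -8 + -8 + 16 = 1.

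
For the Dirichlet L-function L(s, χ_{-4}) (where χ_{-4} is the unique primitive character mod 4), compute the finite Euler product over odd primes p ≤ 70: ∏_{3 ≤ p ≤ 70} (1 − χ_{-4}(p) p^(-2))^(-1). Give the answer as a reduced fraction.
∏ = 186965264422467473784849459249589/204088016612535111254016000000000

The odd primes p ≤ 70 are [3, 5, 7, 11, 13, 17, 19, 23, 29, 31, 37, 41, 43, 47, 53, 59, 61, 67]. For each, χ(p) = 1 if p ≡ 1 mod 4, χ(p) = −1 if p ≡ 3 mod 4. Taking (1 − χ(p)/p^2)^(-1) = p^2/(p^2 − χ(p)): (1 − (-1)/3^2)^(-1) · (1 − (1)/5^2)^(-1) · (1 − (-1)/7^2)^(-1) · (1 − (-1)/11^2)^(-1) · (1 − (1)/13^2)^(-1) · (1 − (1)/17^2)^(-1) · (1 − (-1)/19^2)^(-1) · (1 − (-1)/23^2)^(-1) · (1 − (1)/29^2)^(-1) · (1 − (-1)/31^2)^(-1) · (1 − (1)/37^2)^(-1) · (1 − (1)/41^2)^(-1) · (1 − (-1)/43^2)^(-1) · (1 − (-1)/47^2)^(-1) · (1 − (1)/53^2)^(-1) · (1 − (-1)/59^2)^(-1) · (1 − (1)/61^2)^(-1) · (1 − (-1)/67^2)^(-1) = 186965264422467473784849459249589/204088016612535111254016000000000.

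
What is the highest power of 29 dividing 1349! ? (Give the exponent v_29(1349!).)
v_29(1349!) = 47

Legendre's formula: v_p(n!) = Σ_{k ≥ 1} ⌊n / p^k⌋. For p = 29, n = 1349, the terms are:
  ⌊1349/29^1⌋ = ⌊1349/29⌋ = 46
  ⌊1349/29^2⌋ = ⌊1349/841⌋ = 1
(the next term ⌊1349/29^3⌋ = 0, terminating the sum). Summing: v_29(1349!) = 46 + 1 = 47.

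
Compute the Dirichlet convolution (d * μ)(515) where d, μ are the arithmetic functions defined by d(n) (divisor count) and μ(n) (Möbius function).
(d * μ)(515) = 1

Divisors of 515: [1, 5, 103, 515]. For each d | 515:
  d = 1: d(1) · μ(515/1) = 1 · 1 = 1
  d = 5: d(5) · μ(515/5) = 2 · -1 = -2
  d = 103: d(103) · μ(515/103) = 2 · -1 = -2
  d = 515: d(515) · μ(515/515) = 4 · 1 = 4
Summing: (d * μ)(515) = 1 + -2 + -2 + 4 = 1.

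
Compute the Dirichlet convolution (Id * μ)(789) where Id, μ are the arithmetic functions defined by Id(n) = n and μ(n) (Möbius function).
(Id * μ)(789) = 524

Divisors of 789: [1, 3, 263, 789]. For each d | 789:
  d = 1: Id(1) · μ(789/1) = 1 · 1 = 1
  d = 3: Id(3) · μ(789/3) = 3 · -1 = -3
  d = 263: Id(263) · μ(789/263) = 263 · -1 = -263
  d = 789: Id(789) · μ(789/789) = 789 · 1 = 789
Summing: (Id * μ)(789) = 1 + -3 + -263 + 789 = 524.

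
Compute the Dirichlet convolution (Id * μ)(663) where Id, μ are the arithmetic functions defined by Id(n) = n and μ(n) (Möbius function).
(Id * μ)(663) = 384

Divisors of 663: [1, 3, 13, 17, 39, 51, 221, 663]. For each d | 663:
  d = 1: Id(1) · μ(663/1) = 1 · -1 = -1
  d = 3: Id(3) · μ(663/3) = 3 · 1 = 3
  d = 13: Id(13) · μ(663/13) = 13 · 1 = 13
  d = 17: Id(17) · μ(663/17) = 17 · 1 = 17
  d = 39: Id(39) · μ(663/39) = 39 · -1 = -39
  d = 51: Id(51) · μ(663/51) = 51 · -1 = -51
  d = 221: Id(221) · μ(663/221) = 221 · -1 = -221
  d = 663: Id(663) · μ(663/663) = 663 · 1 = 663
Summing: (Id * μ)(663) = -1 + 3 + 13 + 17 + -39 + -51 + -221 + 663 = 384.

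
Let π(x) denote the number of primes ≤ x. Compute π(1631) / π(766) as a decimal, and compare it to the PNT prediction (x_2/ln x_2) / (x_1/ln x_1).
π(1631)/π(766) = 258/135 ≈ 1.9111;  PNT prediction ≈ 1.9117.

π(766) = 135 and π(1631) = 258, so π(1631)/π(766) ≈ 1.9111. The PNT-predicted ratio is (1631/ln(1631)) / (766/ln(766)) ≈ 1.9117. The two agree to within a few percent, as expected.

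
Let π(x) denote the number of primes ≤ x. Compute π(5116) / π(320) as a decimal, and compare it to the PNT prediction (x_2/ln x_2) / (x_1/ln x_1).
π(5116)/π(320) = 684/66 ≈ 10.3636;  PNT prediction ≈ 10.7986.

π(320) = 66 and π(5116) = 684, so π(5116)/π(320) ≈ 10.3636. The PNT-predicted ratio is (5116/ln(5116)) / (320/ln(320)) ≈ 10.7986. The two agree to within a few percent, as expected.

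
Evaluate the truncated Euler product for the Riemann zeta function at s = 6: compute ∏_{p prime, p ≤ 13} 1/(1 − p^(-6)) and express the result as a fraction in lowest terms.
∏ = 14388679339409375/14143390691632128

The primes p ≤ 13 are [2, 3, 5, 7, 11, 13]. For each prime, (1 − 1/p^6)^(-1) = p^6 / (p^6 − 1). The product is (1 − 1/2^6)^(-1), (1 − 1/3^6)^(-1), (1 − 1/5^6)^(-1), (1 − 1/7^6)^(-1), (1 − 1/11^6)^(-1), (1 − 1/13^6)^(-1) = ∏ p^6 / (p^6 − 1) = 14388679339409375/14143390691632128.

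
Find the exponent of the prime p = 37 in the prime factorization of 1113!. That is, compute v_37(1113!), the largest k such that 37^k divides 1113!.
v_37(1113!) = 30

Legendre's formula: v_p(n!) = Σ_{k ≥ 1} ⌊n / p^k⌋. For p = 37, n = 1113, the terms are:
  ⌊1113/37^1⌋ = ⌊1113/37⌋ = 30
(the next term ⌊1113/37^2⌋ = 0, terminating the sum). Summing: v_37(1113!) = 30 = 30.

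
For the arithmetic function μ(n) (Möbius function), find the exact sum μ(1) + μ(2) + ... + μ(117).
Σ_{n ≤ 117} μ(n) = -5

Compute μ(n) for each 1 ≤ n ≤ 117: μ(1) = 1, μ(2) = -1, μ(3) = -1, μ(4) = 0, μ(5) = -1, μ(6) = 1, μ(7) = -1, μ(8) = 0, μ(9) = 0, μ(10) = 1, μ(11) = -1, μ(12) = 0, μ(13) = -1, μ(14) = 1, μ(15) = 1, μ(16) = 0, μ(17) = -1, μ(18) = 0, μ(19) = -1, μ(20) = 0, μ(21) = 1, μ(22) = 1, μ(23) = -1, μ(24) = 0, μ(25) = 0, μ(26) = 1, μ(27) = 0, μ(28) = 0, μ(29) = -1, μ(30) = -1, μ(31) = -1, μ(32) = 0, μ(33) = 1, μ(34) = 1, μ(35) = 1, μ(36) = 0, μ(37) = -1, μ(38) = 1, μ(39) = 1, μ(40) = 0, μ(41) = -1, μ(42) = -1, μ(43) = -1, μ(44) = 0, μ(45) = 0, μ(46) = 1, μ(47) = -1, μ(48) = 0, μ(49) = 0, μ(50) = 0, μ(51) = 1, μ(52) = 0, μ(53) = -1, μ(54) = 0, μ(55) = 1, μ(56) = 0, μ(57) = 1, μ(58) = 1, μ(59) = -1, μ(60) = 0, μ(61) = -1, μ(62) = 1, μ(63) = 0, μ(64) = 0, μ(65) = 1, μ(66) = -1, μ(67) = -1, μ(68) = 0, μ(69) = 1, μ(70) = -1, μ(71) = -1, μ(72) = 0, μ(73) = -1, μ(74) = 1, μ(75) = 0, μ(76) = 0, μ(77) = 1, μ(78) = -1, μ(79) = -1, μ(80) = 0, μ(81) = 0, μ(82) = 1, μ(83) = -1, μ(84) = 0, μ(85) = 1, μ(86) = 1, μ(87) = 1, μ(88) = 0, μ(89) = -1, μ(90) = 0, μ(91) = 1, μ(92) = 0, μ(93) = 1, μ(94) = 1, μ(95) = 1, μ(96) = 0, μ(97) = -1, μ(98) = 0, μ(99) = 0, μ(100) = 0, μ(101) = -1, μ(102) = -1, μ(103) = -1, μ(104) = 0, μ(105) = -1, μ(106) = 1, μ(107) = -1, μ(108) = 0, μ(109) = -1, μ(110) = -1, μ(111) = 1, μ(112) = 0, μ(113) = -1, μ(114) = -1, μ(115) = 1, μ(116) = 0, μ(117) = 0. Summing all 117 values: -5. (Mertens function M(x) = Σ_{n ≤ x} μ(n); on average M(x) should be small (PNT ⟺ M(x) = o(x)).)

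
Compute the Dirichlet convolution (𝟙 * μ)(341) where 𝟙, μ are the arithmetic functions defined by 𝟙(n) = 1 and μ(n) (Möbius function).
(𝟙 * μ)(341) = 0

Divisors of 341: [1, 11, 31, 341]. For each d | 341:
  d = 1: 𝟙(1) · μ(341/1) = 1 · 1 = 1
  d = 11: 𝟙(11) · μ(341/11) = 1 · -1 = -1
  d = 31: 𝟙(31) · μ(341/31) = 1 · -1 = -1
  d = 341: 𝟙(341) · μ(341/341) = 1 · 1 = 1
Summing: (𝟙 * μ)(341) = 1 + -1 + -1 + 1 = 0.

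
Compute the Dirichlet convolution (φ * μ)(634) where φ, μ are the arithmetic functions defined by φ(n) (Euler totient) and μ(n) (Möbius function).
(φ * μ)(634) = 0

Divisors of 634: [1, 2, 317, 634]. For each d | 634:
  d = 1: φ(1) · μ(634/1) = 1 · 1 = 1
  d = 2: φ(2) · μ(634/2) = 1 · -1 = -1
  d = 317: φ(317) · μ(634/317) = 316 · -1 = -316
  d = 634: φ(634) · μ(634/634) = 316 · 1 = 316
Summing: (φ * μ)(634) = 1 + -1 + -316 + 316 = 0.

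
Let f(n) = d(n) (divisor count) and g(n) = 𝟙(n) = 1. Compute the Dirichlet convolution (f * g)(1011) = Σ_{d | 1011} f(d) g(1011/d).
(d * 𝟙)(1011) = 9

Divisors of 1011: [1, 3, 337, 1011]. For each d | 1011:
  d = 1: d(1) · 𝟙(1011/1) = 1 · 1 = 1
  d = 3: d(3) · 𝟙(1011/3) = 2 · 1 = 2
  d = 337: d(337) · 𝟙(1011/337) = 2 · 1 = 2
  d = 1011: d(1011) · 𝟙(1011/1011) = 4 · 1 = 4
Summing: (d * 𝟙)(1011) = 1 + 2 + 2 + 4 = 9.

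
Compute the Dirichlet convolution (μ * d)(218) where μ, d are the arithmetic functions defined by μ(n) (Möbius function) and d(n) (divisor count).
(μ * d)(218) = 1

Divisors of 218: [1, 2, 109, 218]. For each d | 218:
  d = 1: μ(1) · d(218/1) = 1 · 4 = 4
  d = 2: μ(2) · d(218/2) = -1 · 2 = -2
  d = 109: μ(109) · d(218/109) = -1 · 2 = -2
  d = 218: μ(218) · d(218/218) = 1 · 1 = 1
Summing: (μ * d)(218) = 4 + -2 + -2 + 1 = 1.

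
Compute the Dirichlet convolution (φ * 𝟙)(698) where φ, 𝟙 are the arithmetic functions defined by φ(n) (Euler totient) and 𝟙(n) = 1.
(φ * 𝟙)(698) = 698

Divisors of 698: [1, 2, 349, 698]. For each d | 698:
  d = 1: φ(1) · 𝟙(698/1) = 1 · 1 = 1
  d = 2: φ(2) · 𝟙(698/2) = 1 · 1 = 1
  d = 349: φ(349) · 𝟙(698/349) = 348 · 1 = 348
  d = 698: φ(698) · 𝟙(698/698) = 348 · 1 = 348
Summing: (φ * 𝟙)(698) = 1 + 1 + 348 + 348 = 698.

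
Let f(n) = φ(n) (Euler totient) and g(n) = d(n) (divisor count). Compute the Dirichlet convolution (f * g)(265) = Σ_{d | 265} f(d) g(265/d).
(φ * d)(265) = 324

Divisors of 265: [1, 5, 53, 265]. For each d | 265:
  d = 1: φ(1) · d(265/1) = 1 · 4 = 4
  d = 5: φ(5) · d(265/5) = 4 · 2 = 8
  d = 53: φ(53) · d(265/53) = 52 · 2 = 104
  d = 265: φ(265) · d(265/265) = 208 · 1 = 208
Summing: (φ * d)(265) = 4 + 8 + 104 + 208 = 324.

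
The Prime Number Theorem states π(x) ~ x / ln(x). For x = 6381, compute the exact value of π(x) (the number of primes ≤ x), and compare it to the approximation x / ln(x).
π(6381) = 832;  x/ln(x) ≈ 728.33;  relative error ≈ 12.46%.

Directly count primes up to 6381: π(6381) = 832. The PNT approximation gives 6381/ln(6381) ≈ 6381/8.76108 ≈ 728.33. Relative error (π(x) − x/ln(x)) / π(x) ≈ 12.46%; the approximation is known to undercount slightly (Li(x) is a better estimate).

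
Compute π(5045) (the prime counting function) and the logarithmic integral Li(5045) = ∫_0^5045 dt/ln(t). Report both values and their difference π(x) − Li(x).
π(5045) = 675;  Li(5045) ≈ 689.56;  π(x) − Li(x) ≈ -14.56.

Direct count of primes ≤ 5045 gives π(5045) = 675. Numerical evaluation of the logarithmic integral gives Li(5045) ≈ 689.56. The difference π(x) − Li(x) ≈ -14.56 is typically negative for small/moderate x (Li(x) overestimates), though Littlewood's theorem shows this sign changes infinitely often.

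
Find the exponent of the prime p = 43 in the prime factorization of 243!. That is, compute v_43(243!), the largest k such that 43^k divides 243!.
v_43(243!) = 5

Legendre's formula: v_p(n!) = Σ_{k ≥ 1} ⌊n / p^k⌋. For p = 43, n = 243, the terms are:
  ⌊243/43^1⌋ = ⌊243/43⌋ = 5
(the next term ⌊243/43^2⌋ = 0, terminating the sum). Summing: v_43(243!) = 5 = 5.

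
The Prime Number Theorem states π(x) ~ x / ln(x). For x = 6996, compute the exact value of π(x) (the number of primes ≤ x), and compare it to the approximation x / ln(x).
π(6996) = 899;  x/ln(x) ≈ 790.23;  relative error ≈ 12.10%.

Directly count primes up to 6996: π(6996) = 899. The PNT approximation gives 6996/ln(6996) ≈ 6996/8.85309 ≈ 790.23. Relative error (π(x) − x/ln(x)) / π(x) ≈ 12.10%; the approximation is known to undercount slightly (Li(x) is a better estimate).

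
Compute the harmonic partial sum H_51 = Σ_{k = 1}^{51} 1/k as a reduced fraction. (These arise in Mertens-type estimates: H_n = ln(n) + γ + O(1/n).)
H_51 = 14004003155738682347159/3099044504245996706400

Direct summation: H_51 = 1 + 1/2 + ... + 1/51. The least common denominator is lcm(1, ..., 51) = 3099044504245996706400; over this denominator the numerator is 3099044504245996706400 + 1549522252122998353200 + 1033014834748665568800 + 774761126061499176600 + 619808900849199341280 + 516507417374332784400 + 442720643463713815200 + 387380563030749588300 + 344338278249555189600 + 309904450424599670640 + 281731318567817882400 + 258253708687166392200 + 238388038788153592800 + 221360321731856907600 + 206602966949733113760 + 193690281515374794150 + 182296735543882159200 + 172169139124777594800 + 163107605486631405600 + 154952225212299835320 + 147573547821237938400 + 140865659283908941200 + 134741065401999856800 + 129126854343583196100 + 123961780169839868256 + 119194019394076796400 + 114779426083185063200 + 110680160865928453800 + 106863603594689541600 + 103301483474866556880 + 99969177556322474400 + 96845140757687397075 + 93910439522605960800 + 91148367771941079600 + 88544128692742763040 + 86084569562388797400 + 83757959574216127200 + 81553802743315702800 + 79462679596051197600 + 77476112606149917660 + 75586451323073090400 + 73786773910618969200 + 72070802424325504800 + 70432829641954470600 + 68867655649911037920 + 67370532700999928400 + 65937117111616951200 + 64563427171791598050 + 63245806209101973600 + 61980890084919934128 + 60765578514627386400 = 14004003155738682347159, so H_51 = 14004003155738682347159/3099044504245996706400 (already in lowest terms) ≈ 4.51881. (The PNT-adjacent estimate ln(51) + γ ≈ 4.50904 matches within O(1/n).)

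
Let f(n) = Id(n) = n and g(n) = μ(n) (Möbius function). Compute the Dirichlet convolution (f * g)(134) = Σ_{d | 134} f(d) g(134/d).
(Id * μ)(134) = 66

Divisors of 134: [1, 2, 67, 134]. For each d | 134:
  d = 1: Id(1) · μ(134/1) = 1 · 1 = 1
  d = 2: Id(2) · μ(134/2) = 2 · -1 = -2
  d = 67: Id(67) · μ(134/67) = 67 · -1 = -67
  d = 134: Id(134) · μ(134/134) = 134 · 1 = 134
Summing: (Id * μ)(134) = 1 + -2 + -67 + 134 = 66.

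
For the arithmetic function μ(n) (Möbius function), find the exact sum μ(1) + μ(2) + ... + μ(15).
Σ_{n ≤ 15} μ(n) = -1

Compute μ(n) for each 1 ≤ n ≤ 15: μ(1) = 1, μ(2) = -1, μ(3) = -1, μ(4) = 0, μ(5) = -1, μ(6) = 1, μ(7) = -1, μ(8) = 0, μ(9) = 0, μ(10) = 1, μ(11) = -1, μ(12) = 0, μ(13) = -1, μ(14) = 1, μ(15) = 1. Summing all 15 values: -1. (Mertens function M(x) = Σ_{n ≤ x} μ(n); on average M(x) should be small (PNT ⟺ M(x) = o(x)).)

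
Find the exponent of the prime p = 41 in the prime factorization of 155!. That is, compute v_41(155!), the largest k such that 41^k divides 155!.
v_41(155!) = 3

Legendre's formula: v_p(n!) = Σ_{k ≥ 1} ⌊n / p^k⌋. For p = 41, n = 155, the terms are:
  ⌊155/41^1⌋ = ⌊155/41⌋ = 3
(the next term ⌊155/41^2⌋ = 0, terminating the sum). Summing: v_41(155!) = 3 = 3.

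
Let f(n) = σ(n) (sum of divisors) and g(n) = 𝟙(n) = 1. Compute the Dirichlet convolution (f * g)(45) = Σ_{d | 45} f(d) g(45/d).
(σ * 𝟙)(45) = 126

Divisors of 45: [1, 3, 5, 9, 15, 45]. For each d | 45:
  d = 1: σ(1) · 𝟙(45/1) = 1 · 1 = 1
  d = 3: σ(3) · 𝟙(45/3) = 4 · 1 = 4
  d = 5: σ(5) · 𝟙(45/5) = 6 · 1 = 6
  d = 9: σ(9) · 𝟙(45/9) = 13 · 1 = 13
  d = 15: σ(15) · 𝟙(45/15) = 24 · 1 = 24
  d = 45: σ(45) · 𝟙(45/45) = 78 · 1 = 78
Summing: (σ * 𝟙)(45) = 1 + 4 + 6 + 13 + 24 + 78 = 126.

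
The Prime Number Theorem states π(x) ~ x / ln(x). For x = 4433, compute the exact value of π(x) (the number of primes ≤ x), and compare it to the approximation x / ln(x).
π(4433) = 602;  x/ln(x) ≈ 527.94;  relative error ≈ 12.30%.

Directly count primes up to 4433: π(4433) = 602. The PNT approximation gives 4433/ln(4433) ≈ 4433/8.39683 ≈ 527.94. Relative error (π(x) − x/ln(x)) / π(x) ≈ 12.30%; the approximation is known to undercount slightly (Li(x) is a better estimate).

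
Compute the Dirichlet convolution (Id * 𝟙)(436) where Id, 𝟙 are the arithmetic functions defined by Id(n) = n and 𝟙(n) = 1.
(Id * 𝟙)(436) = 770

Divisors of 436: [1, 2, 4, 109, 218, 436]. For each d | 436:
  d = 1: Id(1) · 𝟙(436/1) = 1 · 1 = 1
  d = 2: Id(2) · 𝟙(436/2) = 2 · 1 = 2
  d = 4: Id(4) · 𝟙(436/4) = 4 · 1 = 4
  d = 109: Id(109) · 𝟙(436/109) = 109 · 1 = 109
  d = 218: Id(218) · 𝟙(436/218) = 218 · 1 = 218
  d = 436: Id(436) · 𝟙(436/436) = 436 · 1 = 436
Summing: (Id * 𝟙)(436) = 1 + 2 + 4 + 109 + 218 + 436 = 770.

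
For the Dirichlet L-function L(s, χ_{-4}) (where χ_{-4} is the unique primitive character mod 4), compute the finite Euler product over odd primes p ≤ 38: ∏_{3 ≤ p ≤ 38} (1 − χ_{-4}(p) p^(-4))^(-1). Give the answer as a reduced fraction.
∏ = 36907491853859640421662745584761054387/37320078298954450639637508295357366272

The odd primes p ≤ 38 are [3, 5, 7, 11, 13, 17, 19, 23, 29, 31, 37]. For each, χ(p) = 1 if p ≡ 1 mod 4, χ(p) = −1 if p ≡ 3 mod 4. Taking (1 − χ(p)/p^4)^(-1) = p^4/(p^4 − χ(p)): (1 − (-1)/3^4)^(-1) · (1 − (1)/5^4)^(-1) · (1 − (-1)/7^4)^(-1) · (1 − (-1)/11^4)^(-1) · (1 − (1)/13^4)^(-1) · (1 − (1)/17^4)^(-1) · (1 − (-1)/19^4)^(-1) · (1 − (-1)/23^4)^(-1) · (1 − (1)/29^4)^(-1) · (1 − (-1)/31^4)^(-1) · (1 − (1)/37^4)^(-1) = 36907491853859640421662745584761054387/37320078298954450639637508295357366272.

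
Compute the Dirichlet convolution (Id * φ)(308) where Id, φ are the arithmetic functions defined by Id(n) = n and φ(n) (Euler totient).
(Id * φ)(308) = 2184

Divisors of 308: [1, 2, 4, 7, 11, 14, 22, 28, 44, 77, 154, 308]. For each d | 308:
  d = 1: Id(1) · φ(308/1) = 1 · 120 = 120
  d = 2: Id(2) · φ(308/2) = 2 · 60 = 120
  d = 4: Id(4) · φ(308/4) = 4 · 60 = 240
  d = 7: Id(7) · φ(308/7) = 7 · 20 = 140
  d = 11: Id(11) · φ(308/11) = 11 · 12 = 132
  d = 14: Id(14) · φ(308/14) = 14 · 10 = 140
  d = 22: Id(22) · φ(308/22) = 22 · 6 = 132
  d = 28: Id(28) · φ(308/28) = 28 · 10 = 280
  d = 44: Id(44) · φ(308/44) = 44 · 6 = 264
  d = 77: Id(77) · φ(308/77) = 77 · 2 = 154
  d = 154: Id(154) · φ(308/154) = 154 · 1 = 154
  d = 308: Id(308) · φ(308/308) = 308 · 1 = 308
Summing: (Id * φ)(308) = 120 + 120 + 240 + 140 + 132 + 140 + 132 + 280 + 264 + 154 + 154 + 308 = 2184.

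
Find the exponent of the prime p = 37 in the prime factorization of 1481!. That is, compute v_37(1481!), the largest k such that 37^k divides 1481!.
v_37(1481!) = 41

Legendre's formula: v_p(n!) = Σ_{k ≥ 1} ⌊n / p^k⌋. For p = 37, n = 1481, the terms are:
  ⌊1481/37^1⌋ = ⌊1481/37⌋ = 40
  ⌊1481/37^2⌋ = ⌊1481/1369⌋ = 1
(the next term ⌊1481/37^3⌋ = 0, terminating the sum). Summing: v_37(1481!) = 40 + 1 = 41.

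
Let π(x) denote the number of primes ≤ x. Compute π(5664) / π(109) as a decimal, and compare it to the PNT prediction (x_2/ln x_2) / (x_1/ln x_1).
π(5664)/π(109) = 746/29 ≈ 25.7241;  PNT prediction ≈ 28.2089.

π(109) = 29 and π(5664) = 746, so π(5664)/π(109) ≈ 25.7241. The PNT-predicted ratio is (5664/ln(5664)) / (109/ln(109)) ≈ 28.2089. The two agree to within a few percent, as expected.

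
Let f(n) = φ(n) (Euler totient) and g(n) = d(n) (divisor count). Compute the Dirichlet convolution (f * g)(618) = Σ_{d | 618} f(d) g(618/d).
(φ * d)(618) = 1248

Divisors of 618: [1, 2, 3, 6, 103, 206, 309, 618]. For each d | 618:
  d = 1: φ(1) · d(618/1) = 1 · 8 = 8
  d = 2: φ(2) · d(618/2) = 1 · 4 = 4
  d = 3: φ(3) · d(618/3) = 2 · 4 = 8
  d = 6: φ(6) · d(618/6) = 2 · 2 = 4
  d = 103: φ(103) · d(618/103) = 102 · 4 = 408
  d = 206: φ(206) · d(618/206) = 102 · 2 = 204
  d = 309: φ(309) · d(618/309) = 204 · 2 = 408
  d = 618: φ(618) · d(618/618) = 204 · 1 = 204
Summing: (φ * d)(618) = 8 + 4 + 8 + 4 + 408 + 204 + 408 + 204 = 1248.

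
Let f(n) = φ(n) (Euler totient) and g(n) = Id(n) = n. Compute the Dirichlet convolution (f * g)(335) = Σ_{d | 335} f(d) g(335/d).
(φ * Id)(335) = 1197

Divisors of 335: [1, 5, 67, 335]. For each d | 335:
  d = 1: φ(1) · Id(335/1) = 1 · 335 = 335
  d = 5: φ(5) · Id(335/5) = 4 · 67 = 268
  d = 67: φ(67) · Id(335/67) = 66 · 5 = 330
  d = 335: φ(335) · Id(335/335) = 264 · 1 = 264
Summing: (φ * Id)(335) = 335 + 268 + 330 + 264 = 1197.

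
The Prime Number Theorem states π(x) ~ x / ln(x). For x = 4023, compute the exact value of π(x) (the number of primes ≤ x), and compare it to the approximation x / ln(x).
π(4023) = 556;  x/ln(x) ≈ 484.71;  relative error ≈ 12.82%.

Directly count primes up to 4023: π(4023) = 556. The PNT approximation gives 4023/ln(4023) ≈ 4023/8.29978 ≈ 484.71. Relative error (π(x) − x/ln(x)) / π(x) ≈ 12.82%; the approximation is known to undercount slightly (Li(x) is a better estimate).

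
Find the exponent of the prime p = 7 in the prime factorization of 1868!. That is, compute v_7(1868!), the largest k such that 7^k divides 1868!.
v_7(1868!) = 309

Legendre's formula: v_p(n!) = Σ_{k ≥ 1} ⌊n / p^k⌋. For p = 7, n = 1868, the terms are:
  ⌊1868/7^1⌋ = ⌊1868/7⌋ = 266
  ⌊1868/7^2⌋ = ⌊1868/49⌋ = 38
  ⌊1868/7^3⌋ = ⌊1868/343⌋ = 5
(the next term ⌊1868/7^4⌋ = 0, terminating the sum). Summing: v_7(1868!) = 266 + 38 + 5 = 309.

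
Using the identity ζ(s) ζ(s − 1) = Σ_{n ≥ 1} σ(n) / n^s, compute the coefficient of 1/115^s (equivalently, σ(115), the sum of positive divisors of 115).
σ(115) = 144

In the product (Σ m^0/m^s)(Σ k / k^s) = Σ (Σ_{d | n} d) / n^s, the coefficient of 1/n^s is σ(n) = Σ_{d | n} d. For n = 115, divisors are [1, 5, 23, 115]; summing: σ(115) = 144.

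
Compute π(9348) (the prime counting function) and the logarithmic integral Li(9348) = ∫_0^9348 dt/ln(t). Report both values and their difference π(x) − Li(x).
π(9348) = 1157;  Li(9348) ≈ 1175.09;  π(x) − Li(x) ≈ -18.09.

Direct count of primes ≤ 9348 gives π(9348) = 1157. Numerical evaluation of the logarithmic integral gives Li(9348) ≈ 1175.09. The difference π(x) − Li(x) ≈ -18.09 is typically negative for small/moderate x (Li(x) overestimates), though Littlewood's theorem shows this sign changes infinitely often.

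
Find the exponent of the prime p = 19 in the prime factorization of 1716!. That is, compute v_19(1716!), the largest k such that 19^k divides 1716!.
v_19(1716!) = 94

Legendre's formula: v_p(n!) = Σ_{k ≥ 1} ⌊n / p^k⌋. For p = 19, n = 1716, the terms are:
  ⌊1716/19^1⌋ = ⌊1716/19⌋ = 90
  ⌊1716/19^2⌋ = ⌊1716/361⌋ = 4
(the next term ⌊1716/19^3⌋ = 0, terminating the sum). Summing: v_19(1716!) = 90 + 4 = 94.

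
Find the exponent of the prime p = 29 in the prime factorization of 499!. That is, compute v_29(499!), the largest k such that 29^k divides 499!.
v_29(499!) = 17

Legendre's formula: v_p(n!) = Σ_{k ≥ 1} ⌊n / p^k⌋. For p = 29, n = 499, the terms are:
  ⌊499/29^1⌋ = ⌊499/29⌋ = 17
(the next term ⌊499/29^2⌋ = 0, terminating the sum). Summing: v_29(499!) = 17 = 17.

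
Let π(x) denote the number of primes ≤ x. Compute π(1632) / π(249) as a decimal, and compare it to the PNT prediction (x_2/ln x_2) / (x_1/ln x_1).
π(1632)/π(249) = 258/53 ≈ 4.8679;  PNT prediction ≈ 4.8884.

π(249) = 53 and π(1632) = 258, so π(1632)/π(249) ≈ 4.8679. The PNT-predicted ratio is (1632/ln(1632)) / (249/ln(249)) ≈ 4.8884. The two agree to within a few percent, as expected.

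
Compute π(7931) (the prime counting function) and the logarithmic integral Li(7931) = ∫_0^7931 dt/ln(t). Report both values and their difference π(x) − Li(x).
π(7931) = 1001;  Li(7931) ≈ 1018.74;  π(x) − Li(x) ≈ -17.74.

Direct count of primes ≤ 7931 gives π(7931) = 1001. Numerical evaluation of the logarithmic integral gives Li(7931) ≈ 1018.74. The difference π(x) − Li(x) ≈ -17.74 is typically negative for small/moderate x (Li(x) overestimates), though Littlewood's theorem shows this sign changes infinitely often.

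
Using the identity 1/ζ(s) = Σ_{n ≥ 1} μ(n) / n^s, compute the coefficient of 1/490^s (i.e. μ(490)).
μ(490) = 0

Factor n = 490 = 2 · 5 · 7^2. μ(n) = 0 if any exponent ≥ 2 (not squarefree); otherwise μ(n) = (−1)^{ω(n)} where ω(n) is the number of distinct prime factors. Applying: μ(490) = 0.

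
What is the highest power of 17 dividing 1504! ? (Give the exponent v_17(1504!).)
v_17(1504!) = 93

Legendre's formula: v_p(n!) = Σ_{k ≥ 1} ⌊n / p^k⌋. For p = 17, n = 1504, the terms are:
  ⌊1504/17^1⌋ = ⌊1504/17⌋ = 88
  ⌊1504/17^2⌋ = ⌊1504/289⌋ = 5
(the next term ⌊1504/17^3⌋ = 0, terminating the sum). Summing: v_17(1504!) = 88 + 5 = 93.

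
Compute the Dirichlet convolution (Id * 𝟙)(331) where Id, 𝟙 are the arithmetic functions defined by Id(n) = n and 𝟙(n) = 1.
(Id * 𝟙)(331) = 332

Divisors of 331: [1, 331]. For each d | 331:
  d = 1: Id(1) · 𝟙(331/1) = 1 · 1 = 1
  d = 331: Id(331) · 𝟙(331/331) = 331 · 1 = 331
Summing: (Id * 𝟙)(331) = 1 + 331 = 332.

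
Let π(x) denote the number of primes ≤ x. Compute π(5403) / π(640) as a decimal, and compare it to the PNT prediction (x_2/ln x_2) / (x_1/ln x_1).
π(5403)/π(640) = 712/115 ≈ 6.1913;  PNT prediction ≈ 6.3468.

π(640) = 115 and π(5403) = 712, so π(5403)/π(640) ≈ 6.1913. The PNT-predicted ratio is (5403/ln(5403)) / (640/ln(640)) ≈ 6.3468. The two agree to within a few percent, as expected.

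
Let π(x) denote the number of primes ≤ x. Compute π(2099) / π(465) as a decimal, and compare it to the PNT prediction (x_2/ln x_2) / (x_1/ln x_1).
π(2099)/π(465) = 317/90 ≈ 3.5222;  PNT prediction ≈ 3.6246.

π(465) = 90 and π(2099) = 317, so π(2099)/π(465) ≈ 3.5222. The PNT-predicted ratio is (2099/ln(2099)) / (465/ln(465)) ≈ 3.6246. The two agree to within a few percent, as expected.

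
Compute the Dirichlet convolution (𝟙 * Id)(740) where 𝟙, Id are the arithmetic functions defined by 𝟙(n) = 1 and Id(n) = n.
(𝟙 * Id)(740) = 1596

Divisors of 740: [1, 2, 4, 5, 10, 20, 37, 74, 148, 185, 370, 740]. For each d | 740:
  d = 1: 𝟙(1) · Id(740/1) = 1 · 740 = 740
  d = 2: 𝟙(2) · Id(740/2) = 1 · 370 = 370
  d = 4: 𝟙(4) · Id(740/4) = 1 · 185 = 185
  d = 5: 𝟙(5) · Id(740/5) = 1 · 148 = 148
  d = 10: 𝟙(10) · Id(740/10) = 1 · 74 = 74
  d = 20: 𝟙(20) · Id(740/20) = 1 · 37 = 37
  d = 37: 𝟙(37) · Id(740/37) = 1 · 20 = 20
  d = 74: 𝟙(74) · Id(740/74) = 1 · 10 = 10
  d = 148: 𝟙(148) · Id(740/148) = 1 · 5 = 5
  d = 185: 𝟙(185) · Id(740/185) = 1 · 4 = 4
  d = 370: 𝟙(370) · Id(740/370) = 1 · 2 = 2
  d = 740: 𝟙(740) · Id(740/740) = 1 · 1 = 1
Summing: (𝟙 * Id)(740) = 740 + 370 + 185 + 148 + 74 + 37 + 20 + 10 + 5 + 4 + 2 + 1 = 1596.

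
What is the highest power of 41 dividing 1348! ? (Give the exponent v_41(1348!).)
v_41(1348!) = 32

Legendre's formula: v_p(n!) = Σ_{k ≥ 1} ⌊n / p^k⌋. For p = 41, n = 1348, the terms are:
  ⌊1348/41^1⌋ = ⌊1348/41⌋ = 32
(the next term ⌊1348/41^2⌋ = 0, terminating the sum). Summing: v_41(1348!) = 32 = 32.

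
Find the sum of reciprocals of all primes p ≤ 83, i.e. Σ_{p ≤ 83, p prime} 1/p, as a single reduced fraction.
Σ 1/p = 475714535349241099037539188841003/267064515689275851355624017992790

π(83) = 23, so the primes ≤ 83 are [2, 3, 5, 7, 11, 13, 17, 19, 23, 29, 31, 37, 41, 43, 47, 53, 59, 61, 67, 71, 73, 79, 83]. Summing 1/p over these primes: 475714535349241099037539188841003/267064515689275851355624017992790 ≈ 1.7813. Mertens estimate ln ln(83) + 0.2615 ≈ 1.7474.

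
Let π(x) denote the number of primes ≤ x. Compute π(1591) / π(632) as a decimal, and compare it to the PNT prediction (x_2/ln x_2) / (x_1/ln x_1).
π(1591)/π(632) = 250/115 ≈ 2.1739;  PNT prediction ≈ 2.2021.

π(632) = 115 and π(1591) = 250, so π(1591)/π(632) ≈ 2.1739. The PNT-predicted ratio is (1591/ln(1591)) / (632/ln(632)) ≈ 2.2021. The two agree to within a few percent, as expected.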